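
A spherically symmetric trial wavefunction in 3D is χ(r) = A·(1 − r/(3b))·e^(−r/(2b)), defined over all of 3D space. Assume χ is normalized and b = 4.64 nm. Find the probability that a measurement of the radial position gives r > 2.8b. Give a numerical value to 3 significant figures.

Integrate the radial probability density 4πr²|χ|² over r > 2.8b.
A² is fixed by ∫₀^∞ 4πr²|χ|² dr = 1, i.e. A² = (8·π·b^3/3)^(−1).
Substituting u = r/b, A², 4π and the length scale all cancel in the ratio: P = ∫_{2.8}^{∞} u^2·(1 - u/3)^2·e^(-u) du / ∫_{0}^{∞} u^2·(1 - u/3)^2·e^(-u) du.
Using ∫ u^2·(1 - u/3)^2·e^(-u) du = (-u^4 + 2·u^3 - 3·u^2 - 6·u - 6)·e^(-u)/9, the numerator is ≈ 0.43163 and the denominator is 2/3.
This evaluates to P = 0.6474.

P ≈ 0.647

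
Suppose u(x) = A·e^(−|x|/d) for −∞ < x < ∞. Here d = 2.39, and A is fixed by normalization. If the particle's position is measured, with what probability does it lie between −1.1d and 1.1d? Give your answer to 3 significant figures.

P ≈ 0.889

|u|² is the probability density, so P = ∫_{−1.1d}^{1.1d} |u|² dx.
The normalization integral ∫|u|²dx over the whole domain equals d·A², and A² cancels in the ratio.
Both integrals are even about x = 0, so only the x ≥ 0 halves are needed (the factors of 2 cancel). Let t = x/d; then A² and the length scale cancel, so P = ∫_{0}^{1.1} e^(-2·t) dt ÷ ∫_{0}^{∞} e^(-2·t) dt.
An antiderivative of e^(-2·t) is -e^(-2·t)/2; evaluating from 0 to 1.1 gives 1/2 - e^(-11/5)/2, while the full integral is 1/2.
The result is P = 0.8892.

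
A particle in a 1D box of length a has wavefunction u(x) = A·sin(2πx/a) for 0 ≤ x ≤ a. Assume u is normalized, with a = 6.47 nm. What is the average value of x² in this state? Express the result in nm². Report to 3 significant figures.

By definition ⟨x²⟩ = ∫ x^2 |u(x)|² dx.
With ∫₀^a sin²(nπx/a) dx = a/2, evaluating both integrals, ⟨x²⟩ = -a^2/(8·π^2) + a^2/3.
With a = 6.47, ⟨x^2⟩ = 13.42.

⟨x^2⟩ ≈ 13.4 nm^2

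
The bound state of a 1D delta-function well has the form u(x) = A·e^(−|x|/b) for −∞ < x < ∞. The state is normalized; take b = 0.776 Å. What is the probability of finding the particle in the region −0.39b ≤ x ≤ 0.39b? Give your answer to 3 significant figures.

P = ∫_{−0.39b}^{0.39b} |u(x)|² dx.
With A² fixed by ∫|u|² = 1, i.e. A² = (b)^(−1), substitute and integrate.
Both integrals are even about x = 0, so only the x ≥ 0 halves are needed (the factors of 2 cancel). Substituting t = x/b, A² and the length scale cancel in the ratio: P = ∫_{0}^{0.39} e^(-2·t) dt / ∫_{0}^{∞} e^(-2·t) dt.
Using ∫ e^(-2·t) dt = -e^(-2·t)/2, the numerator is 1/2 - e^(-39/50)/2 and the denominator is 1/2.
Evaluating gives P = 0.5416.

P ≈ 0.542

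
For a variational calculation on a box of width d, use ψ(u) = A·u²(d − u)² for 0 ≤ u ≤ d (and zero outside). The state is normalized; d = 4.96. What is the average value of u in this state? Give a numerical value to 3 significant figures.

By definition ⟨u⟩ = ∫ u |ψ(u)|² du.
Expanding the polynomial and integrating term by term, since the A² factors cancel between numerator and denominator, ⟨u⟩ = d/2.
Putting d = 4.96 gives 2.480.

⟨u⟩ ≈ 2.48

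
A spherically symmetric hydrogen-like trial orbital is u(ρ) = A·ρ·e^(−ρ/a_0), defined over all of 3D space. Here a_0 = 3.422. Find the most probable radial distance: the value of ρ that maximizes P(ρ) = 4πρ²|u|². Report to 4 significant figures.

ρ ≈ 6.844

Set d/dρ [P(ρ) = 4πρ²|u|²] = 0 and solve for ρ > 0.
This gives ρ = 2·a_0.
With a_0 = 3.422, the most probable radial distance is 6.8440.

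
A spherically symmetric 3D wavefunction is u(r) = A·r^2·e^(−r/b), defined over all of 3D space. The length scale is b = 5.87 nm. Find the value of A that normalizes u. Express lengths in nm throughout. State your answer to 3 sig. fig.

A ≈ 0.000243 nm^(-7/2)

Normalization requires ∫|u|² 4πr² dr = 1, integrated from 0 to ∞.
(Spherical symmetry: dV = 4πr² dr.)
Carrying out the integral gives A² · 45·π·b^7/2.
So A² = (45·π·b^7/2)^(−1).
Plugging in b = 5.87 yields A = 0.0002427.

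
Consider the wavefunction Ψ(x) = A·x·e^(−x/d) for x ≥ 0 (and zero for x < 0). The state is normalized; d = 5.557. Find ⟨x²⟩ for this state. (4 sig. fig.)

⟨x^2⟩ ≈ 92.64

The expectation value is the |Ψ|²-weighted average of x^2: ∫ x^2|Ψ|² dx.
Using ∫₀^∞ xⁿ e^(−αx) dx = n!/αⁿ⁺¹, the ratio of the moment integral to the normalization integral gives ⟨x²⟩ = 3·d^2.
Putting d = 5.557 gives 92.641.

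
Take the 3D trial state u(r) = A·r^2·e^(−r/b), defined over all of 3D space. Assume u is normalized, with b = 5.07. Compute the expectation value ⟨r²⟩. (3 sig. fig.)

⟨r²⟩ = ∫ r^2 |u|² 4πr² dr over the full domain.
The ratio of the moment integral to the normalization integral gives ⟨r²⟩ = 14·b^2.
With b = 5.07, ⟨r^2⟩ = 359.9.

⟨r^2⟩ ≈ 360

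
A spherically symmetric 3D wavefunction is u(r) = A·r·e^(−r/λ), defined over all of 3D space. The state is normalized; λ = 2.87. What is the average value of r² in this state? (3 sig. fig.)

⟨r^2⟩ ≈ 61.8

By definition ⟨r²⟩ = ∫ r^2 |u(r)|² 4πr² dr.
The ratio of the moment integral to the normalization integral gives ⟨r²⟩ = 15·λ^2/2.
With λ = 2.87, ⟨r^2⟩ = 61.78.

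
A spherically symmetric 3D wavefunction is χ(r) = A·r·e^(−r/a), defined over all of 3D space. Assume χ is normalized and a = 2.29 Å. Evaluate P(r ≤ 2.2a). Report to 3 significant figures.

With dV = 4πr²dr, the probability is ∫|χ|² dV over r ≤ 2.2a.
The full normalization integral is A²·[3·π·a^5] = 1, fixing A².
In terms of u = r/a (A², 4π and the length scale all cancel between numerator and denominator), P = [∫_{0}^{2.2} u^4·e^(-2·u) du] / [∫_{0}^{∞} u^4·e^(-2·u) du].
An antiderivative of u^4·e^(-2·u) is -(u^4/2 + u^3 + 3·u^2/2 + 3·u/2 + 3/4)·e^(-2·u); evaluating from 0 to 2.2 gives ≈ 0.33661, while the full integral is 3/4.
This evaluates to P = 0.4488.

P ≈ 0.449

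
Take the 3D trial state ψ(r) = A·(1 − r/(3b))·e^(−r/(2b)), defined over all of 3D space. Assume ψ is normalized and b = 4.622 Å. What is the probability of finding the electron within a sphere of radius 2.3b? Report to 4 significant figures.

With dV = 4πr²dr, the probability is ∫|ψ|² dV over r ≤ 2.3b.
A² is fixed by ∫₀^∞ 4πr²|ψ|² dr = 1, i.e. A² = (8·π·b^3/3)^(−1).
In terms of u = r/b (A², 4π and the length scale all cancel between numerator and denominator), P = [∫_{0}^{2.3} u^2·(1 - u/3)^2·e^(-u) du] / [∫_{0}^{∞} u^2·(1 - u/3)^2·e^(-u) du].
Using ∫ u^2·(1 - u/3)^2·e^(-u) du = (-u^4 + 2·u^3 - 3·u^2 - 6·u - 6)·e^(-u)/9, the numerator is ≈ 0.228646 and the denominator is 2/3.
The region integral divided by the full integral gives P = 0.34297.

P ≈ 0.3430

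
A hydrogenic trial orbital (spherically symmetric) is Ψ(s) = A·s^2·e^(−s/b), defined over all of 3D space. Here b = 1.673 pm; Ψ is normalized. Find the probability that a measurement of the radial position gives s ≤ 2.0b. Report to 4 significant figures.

P = ∫ |Ψ|² 4πs² ds over s ≤ 2.0b.
Normalization gives A² = 1/(45·π·b^7/2).
Let u = s/b; then A², 4π and the length scale all cancel, so P = ∫_{0}^{2.0} u^6·e^(-2·u) du ÷ ∫_{0}^{∞} u^6·e^(-2·u) du.
With ∫ u^6·e^(-2·u) du = -(4·u^6 + 12·u^5 + 30·u^4 + 60·u^3 + 90·u^2 + 90·u + 45)·e^(-2·u)/8 + C, the region integral is 45/8 - 2185·e^(-4)/8 and the full one is 45/8.
This evaluates to P = 0.11067.

P ≈ 0.1107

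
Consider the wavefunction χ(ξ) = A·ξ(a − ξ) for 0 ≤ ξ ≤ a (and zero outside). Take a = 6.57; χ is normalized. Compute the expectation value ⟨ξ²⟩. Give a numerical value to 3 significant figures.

⟨ξ²⟩ = ∫ ξ^2 |χ|² dξ over the full domain.
Since the A² factors cancel between numerator and denominator, ⟨ξ²⟩ = 2·a^2/7.
With a = 6.57, ⟨ξ^2⟩ = 12.33.

⟨ξ^2⟩ ≈ 12.3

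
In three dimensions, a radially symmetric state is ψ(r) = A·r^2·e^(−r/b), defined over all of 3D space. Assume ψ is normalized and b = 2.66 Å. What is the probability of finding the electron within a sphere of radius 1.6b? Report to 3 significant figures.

P ≈ 0.0446

Integrate the radial probability density 4πr²|ψ|² over r ≤ 1.6b.
A² is fixed by ∫₀^∞ 4πr²|ψ|² dr = 1, i.e. A² = (45·π·b^7/2)^(−1).
Let u = r/b; then A², 4π and the length scale all cancel, so P = ∫_{0}^{1.6} u^6·e^(-2·u) du ÷ ∫_{0}^{∞} u^6·e^(-2·u) du.
Using ∫ u^6·e^(-2·u) du = -(4·u^6 + 12·u^5 + 30·u^4 + 60·u^3 + 90·u^2 + 90·u + 45)·e^(-2·u)/8, the numerator is ≈ 0.25098 and the denominator is 45/8.
Taking the ratio yields P = 0.04462.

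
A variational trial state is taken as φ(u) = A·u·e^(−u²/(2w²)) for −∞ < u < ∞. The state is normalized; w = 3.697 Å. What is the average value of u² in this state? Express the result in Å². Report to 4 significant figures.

The expectation value is the |φ|²-weighted average of u^2: ∫ u^2|φ|² du.
With ∫_{−∞}^{∞} u^(2m) e^(−αu²) du = (2m−1)!!·√π / (2^m α^(m+1/2)), the ratio of the moment integral to the normalization integral gives ⟨u²⟩ = 3·w^2/2.
With w = 3.697, ⟨u^2⟩ = 20.502.

⟨u^2⟩ ≈ 20.50 Å^2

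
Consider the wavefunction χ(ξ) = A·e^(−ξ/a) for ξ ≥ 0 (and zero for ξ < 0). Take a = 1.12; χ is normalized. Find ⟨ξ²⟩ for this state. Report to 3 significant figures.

⟨ξ²⟩ = ∫ ξ^2 |χ|² dξ over the full domain.
Since the A² factors cancel between numerator and denominator, ⟨ξ²⟩ = a^2/2.
Putting a = 1.12 gives 0.6272.

⟨ξ^2⟩ ≈ 0.627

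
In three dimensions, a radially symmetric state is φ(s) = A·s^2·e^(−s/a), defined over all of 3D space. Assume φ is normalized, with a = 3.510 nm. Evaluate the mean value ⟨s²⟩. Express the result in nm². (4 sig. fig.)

⟨s^2⟩ ≈ 172.5 nm^2

By definition ⟨s²⟩ = ∫ s^2 |φ(s)|² 4πs² ds.
Since the A² factors cancel between numerator and denominator, ⟨s²⟩ = 14·a^2.
Putting a = 3.510 gives 172.48.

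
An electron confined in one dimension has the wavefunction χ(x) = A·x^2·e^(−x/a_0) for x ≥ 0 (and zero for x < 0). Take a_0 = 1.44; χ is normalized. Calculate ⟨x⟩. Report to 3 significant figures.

The expectation value is the |χ|²-weighted average of x: ∫ x|χ|² dx.
Using ∫₀^∞ xⁿ e^(−αx) dx = n!/αⁿ⁺¹, the ratio of the moment integral to the normalization integral gives ⟨x⟩ = 5·a_0/2.
Putting a_0 = 1.44 gives 3.600.

⟨x⟩ ≈ 3.60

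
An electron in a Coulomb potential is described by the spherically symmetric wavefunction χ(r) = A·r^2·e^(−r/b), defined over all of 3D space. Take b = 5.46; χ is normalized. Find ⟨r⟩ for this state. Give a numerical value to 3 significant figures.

⟨r⟩ ≈ 19.1

⟨r⟩ = ∫ r |χ|² 4πr² dr over the full domain.
Recall ∫₀^∞ r^m e^(−r/β) dr = m!·β^(m+1), evaluating both integrals, ⟨r⟩ = 7·b/2.
Putting b = 5.46 gives 19.11.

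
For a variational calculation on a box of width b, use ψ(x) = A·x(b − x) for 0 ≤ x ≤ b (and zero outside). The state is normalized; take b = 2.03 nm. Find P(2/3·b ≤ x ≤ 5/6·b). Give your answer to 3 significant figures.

|ψ|² is the probability density, so P = ∫_{2/3·b}^{5/6·b} |ψ|² dx.
The normalization integral ∫|ψ|²dx over the whole domain equals b^5/30·A², and A² cancels in the ratio.
Let u = x/b; then A² and the length scale cancel, so P = ∫_{2/3}^{5/6} u^2·(1 - u)^2 du ÷ ∫_{0}^{1} u^2·(1 - u)^2 du.
With ∫ u^2·(1 - u)^2 du = u^3·(6·u^2 - 15·u + 10)/30 + C, the region integral is ≈ 0.0058128 and the full one is 1/30.
The result is P = 113/648.

P ≈ 0.174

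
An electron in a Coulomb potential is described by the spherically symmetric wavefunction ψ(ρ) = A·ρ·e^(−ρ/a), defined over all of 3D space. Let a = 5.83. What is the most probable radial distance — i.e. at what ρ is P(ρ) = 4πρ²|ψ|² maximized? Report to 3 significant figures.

ρ ≈ 11.7

Set d/dρ [P(ρ) = 4πρ²|ψ|²] = 0 and solve for ρ > 0.
This gives ρ = 2·a.
With a = 5.83, the most probable radial distance is 11.66.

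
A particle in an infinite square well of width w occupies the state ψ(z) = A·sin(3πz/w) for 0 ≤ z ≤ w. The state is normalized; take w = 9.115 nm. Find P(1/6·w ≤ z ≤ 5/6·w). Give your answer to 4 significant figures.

The probability is P = ∫ |ψ|² dz over [1/6·w, 5/6·w].
With A² fixed by ∫|ψ|² = 1, i.e. A² = (w/2)^(−1), substitute and integrate.
Substituting u = z/w, A² and the length scale cancel in the ratio: P = ∫_{1/6}^{5/6} sin(3·π·u)^2 du / ∫_{0}^{1} sin(3·π·u)^2 du.
An antiderivative of sin(3·π·u)^2 is u/2 - sin(6·π·u)/(12·π); evaluating from 1/6 to 5/6 gives 1/3, while the full integral is 1/2.
This works out to P = 2/3.

P ≈ 0.6667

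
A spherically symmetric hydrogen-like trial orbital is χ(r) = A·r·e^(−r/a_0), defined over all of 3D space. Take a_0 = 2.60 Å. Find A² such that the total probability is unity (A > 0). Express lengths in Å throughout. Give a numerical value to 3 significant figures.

A^2 ≈ 0.000893 Å^(-5)

We need A² ∫|f|² 4πr² dr = 1, taking the integral from 0 to ∞.
(Spherical symmetry: dV = 4πr² dr.)
The integral (without the A² prefactor) comes out to 3·π·a_0^5.
So A² = (3·π·a_0^5)^(−1).
With a_0 = 2.60: A² = 0.0008930 and A = 0.02988.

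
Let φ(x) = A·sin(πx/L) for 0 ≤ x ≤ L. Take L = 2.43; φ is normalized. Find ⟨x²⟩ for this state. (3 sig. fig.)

⟨x^2⟩ ≈ 1.67

⟨x²⟩ = ∫ x^2 |φ|² dx over the full domain.
Using sin²θ = (1 − cos 2θ)/2, since the A² factors cancel between numerator and denominator, ⟨x²⟩ = -L^2/(2·π^2) + L^2/3.
With L = 2.43, ⟨x^2⟩ = 1.669.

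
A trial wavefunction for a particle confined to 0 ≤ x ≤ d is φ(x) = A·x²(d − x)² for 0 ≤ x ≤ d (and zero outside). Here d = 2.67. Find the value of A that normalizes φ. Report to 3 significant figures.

A ≈ 0.302

Require ∫ |φ|² dx = 1 over the whole domain.
∫|φ|² dx = A²·(d^9/630).
So A² = (d^9/630)^(−1).
Plugging in d = 2.67 yields A = 0.3023.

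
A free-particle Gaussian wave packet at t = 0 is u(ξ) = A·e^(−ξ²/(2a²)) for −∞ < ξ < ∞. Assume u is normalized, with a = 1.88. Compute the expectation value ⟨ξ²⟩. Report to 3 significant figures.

⟨ξ^2⟩ ≈ 1.77

By definition ⟨ξ²⟩ = ∫ ξ^2 |u(ξ)|² dξ.
The ratio of the moment integral to the normalization integral gives ⟨ξ²⟩ = a^2/2.
With a = 1.88, ⟨ξ^2⟩ = 1.767.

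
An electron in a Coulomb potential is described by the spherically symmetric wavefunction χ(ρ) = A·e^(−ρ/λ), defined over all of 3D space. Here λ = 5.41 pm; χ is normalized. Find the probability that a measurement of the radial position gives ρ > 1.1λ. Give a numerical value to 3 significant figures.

P = ∫ |χ|² 4πρ² dρ over ρ > 1.1λ.
A² is fixed by ∫₀^∞ 4πρ²|χ|² dρ = 1, i.e. A² = (π·λ^3)^(−1).
Let u = ρ/λ; then A², 4π and the length scale all cancel, so P = ∫_{1.1}^{∞} u^2·e^(-2·u) du ÷ ∫_{0}^{∞} u^2·e^(-2·u) du.
An antiderivative of u^2·e^(-2·u) is -(2·u^2 + 2·u + 1)·e^(-2·u)/4; evaluating from 1.1 to ∞ gives 281·e^(-11/5)/200, while the full integral is 1/4.
The region integral divided by the full integral gives P = 0.6227.

P ≈ 0.623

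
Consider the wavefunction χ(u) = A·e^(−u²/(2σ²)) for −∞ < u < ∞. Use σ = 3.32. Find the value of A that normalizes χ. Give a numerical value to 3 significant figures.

Normalization requires ∫|χ|² du = 1, integrated from −∞ to ∞.
With ∫_{−∞}^{∞} u^(2m) e^(−αu²) du = (2m−1)!!·√π / (2^m α^(m+1/2)), ∫|χ|² du = A²·(√(π)·σ).
So A² = (√(π)·σ)^(−1).
With σ = 3.32: A² = 0.1699 and A = 0.4122.

A ≈ 0.412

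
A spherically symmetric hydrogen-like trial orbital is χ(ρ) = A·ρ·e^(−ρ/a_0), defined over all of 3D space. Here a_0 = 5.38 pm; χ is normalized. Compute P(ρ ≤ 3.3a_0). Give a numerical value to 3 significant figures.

P ≈ 0.787

P = ∫ |χ|² 4πρ² dρ over ρ ≤ 3.3a_0.
The full normalization integral is A²·[3·π·a_0^5] = 1, fixing A².
In terms of u = ρ/a_0 (A², 4π and the length scale all cancel between numerator and denominator), P = [∫_{0}^{3.3} u^4·e^(-2·u) du] / [∫_{0}^{∞} u^4·e^(-2·u) du].
An antiderivative of u^4·e^(-2·u) is -(u^4/2 + u^3 + 3·u^2/2 + 3·u/2 + 3/4)·e^(-2·u); evaluating from 0 to 3.3 gives ≈ 0.59047, while the full integral is 3/4.
This evaluates to P = 0.7873.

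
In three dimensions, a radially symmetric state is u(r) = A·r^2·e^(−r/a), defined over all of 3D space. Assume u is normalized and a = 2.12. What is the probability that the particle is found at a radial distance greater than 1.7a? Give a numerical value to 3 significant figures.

P = ∫ |u|² 4πr² dr over r > 1.7a.
A² is fixed by ∫₀^∞ 4πr²|u|² dr = 1, i.e. A² = (45·π·a^7/2)^(−1).
Let t = r/a; then A², 4π and the length scale all cancel, so P = ∫_{1.7}^{∞} t^6·e^(-2·t) dt ÷ ∫_{0}^{∞} t^6·e^(-2·t) dt.
Using ∫ t^6·e^(-2·t) dt = -(4·t^6 + 12·t^5 + 30·t^4 + 60·t^3 + 90·t^2 + 90·t + 45)·e^(-2·t)/8, the numerator is ≈ 5.2996 and the denominator is 45/8.
Taking the ratio yields P = 0.9421.

P ≈ 0.942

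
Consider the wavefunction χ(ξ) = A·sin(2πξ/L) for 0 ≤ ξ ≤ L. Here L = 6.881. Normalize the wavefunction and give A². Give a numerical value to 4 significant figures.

A^2 ≈ 0.2907

We need A² ∫|f|² dξ = 1, taking the integral from 0 to L.
With ∫₀^L sin²(nπξ/L) dξ = L/2, ∫|χ|² dξ = A²·(L/2).
So A² = (L/2)^(−1).
Plugging in L = 6.881 yields A = 0.53912.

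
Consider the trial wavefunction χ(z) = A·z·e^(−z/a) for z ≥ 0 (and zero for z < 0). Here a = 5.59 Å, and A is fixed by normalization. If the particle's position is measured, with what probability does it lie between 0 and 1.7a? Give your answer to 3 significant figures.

P ≈ 0.660

The probability is P = ∫ |χ|² dz over [0, 1.7a].
With A² fixed by ∫|χ|² = 1, i.e. A² = (a^3/4)^(−1), substitute and integrate.
Substituting u = z/a, A² and the length scale cancel in the ratio: P = ∫_{0}^{1.7} u^2·e^(-2·u) du / ∫_{0}^{∞} u^2·e^(-2·u) du.
With ∫ u^2·e^(-2·u) du = -(2·u^2 + 2·u + 1)·e^(-2·u)/4 + C, the region integral is 1/4 - 509·e^(-17/5)/200 and the full one is 1/4.
The result is P = 0.6603.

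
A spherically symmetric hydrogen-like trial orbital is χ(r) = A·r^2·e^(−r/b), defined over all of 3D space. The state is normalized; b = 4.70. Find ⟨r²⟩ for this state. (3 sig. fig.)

By definition ⟨r²⟩ = ∫ r^2 |χ(r)|² 4πr² dr.
Evaluating both integrals, ⟨r²⟩ = 14·b^2.
With b = 4.70, ⟨r^2⟩ = 309.3.

⟨r^2⟩ ≈ 309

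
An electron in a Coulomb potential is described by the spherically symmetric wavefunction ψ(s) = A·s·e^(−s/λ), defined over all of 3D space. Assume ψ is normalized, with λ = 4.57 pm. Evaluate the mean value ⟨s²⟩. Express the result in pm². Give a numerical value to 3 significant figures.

By definition ⟨s²⟩ = ∫ s^2 |ψ(s)|² 4πs² ds.
With ∫₀^∞ s^6 e^(−αs) ds = 6!/α^7, the ratio of the moment integral to the normalization integral gives ⟨s²⟩ = 15·λ^2/2.
With λ = 4.57, ⟨s^2⟩ = 156.6.

⟨s^2⟩ ≈ 157 pm^2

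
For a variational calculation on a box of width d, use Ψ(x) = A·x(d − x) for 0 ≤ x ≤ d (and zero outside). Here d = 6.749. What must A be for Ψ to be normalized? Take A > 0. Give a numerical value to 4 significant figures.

A ≈ 0.04629

Require ∫ |Ψ|² dx = 1 over the whole domain.
Expanding the polynomial and integrating term by term, with Ψ = A·x(d − x), the integral evaluates to A²·[d^5/30].
So A² = (d^5/30)^(−1).
Plugging in d = 6.749 yields A = 0.046287.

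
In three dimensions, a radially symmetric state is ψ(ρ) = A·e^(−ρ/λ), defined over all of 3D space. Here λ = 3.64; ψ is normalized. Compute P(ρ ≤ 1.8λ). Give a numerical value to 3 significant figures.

With dV = 4πρ²dρ, the probability is ∫|ψ|² dV over ρ ≤ 1.8λ.
A² is fixed by ∫₀^∞ 4πρ²|ψ|² dρ = 1, i.e. A² = (π·λ^3)^(−1).
In terms of u = ρ/λ (A², 4π and the length scale all cancel between numerator and denominator), P = [∫_{0}^{1.8} u^2·e^(-2·u) du] / [∫_{0}^{∞} u^2·e^(-2·u) du].
Using ∫ u^2·e^(-2·u) du = -(2·u^2 + 2·u + 1)·e^(-2·u)/4, the numerator is 1/4 - 277·e^(-18/5)/100 and the denominator is 1/4.
This evaluates to P = 0.6973.

P ≈ 0.697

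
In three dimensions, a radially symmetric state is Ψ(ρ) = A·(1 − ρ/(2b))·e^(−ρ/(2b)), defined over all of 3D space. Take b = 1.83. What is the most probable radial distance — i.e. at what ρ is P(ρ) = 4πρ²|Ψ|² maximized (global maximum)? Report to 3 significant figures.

Set d/dρ [P(ρ) = 4πρ²|Ψ|²] = 0 and solve for ρ > 0.
This gives ρ = b·(√(5) + 3).
With b = 1.83, the most probable radial distance is 9.582.

ρ ≈ 9.58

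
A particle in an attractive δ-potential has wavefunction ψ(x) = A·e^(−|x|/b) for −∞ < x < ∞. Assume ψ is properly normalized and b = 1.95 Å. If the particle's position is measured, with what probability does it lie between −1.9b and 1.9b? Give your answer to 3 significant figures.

|ψ|² is the probability density, so P = ∫_{−1.9b}^{1.9b} |ψ|² dx.
With A² fixed by ∫|ψ|² = 1, i.e. A² = (b)^(−1), substitute and integrate.
By symmetry take twice the x ≥ 0 contribution in numerator and denominator; the 2's cancel. Substituting u = x/b, A² and the length scale cancel in the ratio: P = ∫_{0}^{1.9} e^(-2·u) du / ∫_{0}^{∞} e^(-2·u) du.
An antiderivative of e^(-2·u) is -e^(-2·u)/2; evaluating from 0 to 1.9 gives 1/2 - e^(-19/5)/2, while the full integral is 1/2.
Taking the ratio, P = 0.9776.

P ≈ 0.978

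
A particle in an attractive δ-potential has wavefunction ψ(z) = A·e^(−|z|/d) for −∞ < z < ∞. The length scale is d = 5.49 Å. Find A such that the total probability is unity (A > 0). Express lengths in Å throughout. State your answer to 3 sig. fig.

A ≈ 0.427 Å^(-1/2)

The normalization condition is ∫|ψ|² dz = 1 from −∞ to ∞.
With ∫₀^∞ z^0 e^(−αz) dz = 0!/α^1, carrying out the integral gives A² · d.
Substituting d = 5.49 gives A² = 0.1821, so A = 0.4268.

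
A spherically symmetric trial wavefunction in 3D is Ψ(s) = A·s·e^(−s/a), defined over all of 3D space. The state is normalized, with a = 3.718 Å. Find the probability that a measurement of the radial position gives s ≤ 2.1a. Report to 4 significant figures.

P ≈ 0.4102

P = ∫ |Ψ|² 4πs² ds over s ≤ 2.1a.
A² is fixed by ∫₀^∞ 4πs²|Ψ|² ds = 1, i.e. A² = (3·π·a^5)^(−1).
In terms of u = s/a (A², 4π and the length scale all cancel between numerator and denominator), P = [∫_{0}^{2.1} u^4·e^(-2·u) du] / [∫_{0}^{∞} u^4·e^(-2·u) du].
With ∫ u^4·e^(-2·u) du = -(u^4/2 + u^3 + 3·u^2/2 + 3·u/2 + 3/4)·e^(-2·u) + C, the region integral is ≈ 0.307630 and the full one is 3/4.
The region integral divided by the full integral gives P = 0.41017.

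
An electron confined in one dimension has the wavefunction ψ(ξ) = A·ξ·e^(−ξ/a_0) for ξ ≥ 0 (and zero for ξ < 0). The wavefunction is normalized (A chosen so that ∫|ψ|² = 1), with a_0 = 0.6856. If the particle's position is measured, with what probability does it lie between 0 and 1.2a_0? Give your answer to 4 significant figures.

P ≈ 0.4303

P = ∫_{0}^{1.2a_0} |ψ(ξ)|² dξ.
The normalization integral ∫|ψ|²dξ over the whole domain equals a_0^3/4·A², and A² cancels in the ratio.
In terms of u = ξ/a_0 (A² and the length scale cancel between numerator and denominator), P = [∫_{0}^{1.2} u^2·e^(-2·u) du] / [∫_{0}^{∞} u^2·e^(-2·u) du].
With ∫ u^2·e^(-2·u) du = -(2·u^2 + 2·u + 1)·e^(-2·u)/4 + C, the region integral is 1/4 - 157·e^(-12/5)/100 and the full one is 1/4.
Evaluating gives P = 0.43029.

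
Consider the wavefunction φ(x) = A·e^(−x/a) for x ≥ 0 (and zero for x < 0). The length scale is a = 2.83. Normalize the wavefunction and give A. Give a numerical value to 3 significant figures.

A ≈ 0.841

We need A² ∫|f|² dx = 1, taking the integral from 0 to ∞.
The integral (without the A² prefactor) comes out to a/2.
So A² = (a/2)^(−1).
Substituting a = 2.83 gives A² = 0.7067, so A = 0.8407.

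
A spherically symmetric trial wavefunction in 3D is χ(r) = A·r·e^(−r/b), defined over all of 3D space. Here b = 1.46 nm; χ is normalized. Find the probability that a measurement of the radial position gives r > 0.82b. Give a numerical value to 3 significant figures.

P = ∫ |χ|² 4πr² dr over r > 0.82b.
A² is fixed by ∫₀^∞ 4πr²|χ|² dr = 1, i.e. A² = (3·π·b^5)^(−1).
Substituting u = r/b, A², 4π and the length scale all cancel in the ratio: P = ∫_{0.82}^{∞} u^4·e^(-2·u) du / ∫_{0}^{∞} u^4·e^(-2·u) du.
With ∫ u^4·e^(-2·u) du = -(u^4/2 + u^3 + 3·u^2/2 + 3·u/2 + 3/4)·e^(-2·u) + C, the region integral is ≈ 0.73053 and the full one is 3/4.
Taking the ratio yields P = 0.9740.

P ≈ 0.974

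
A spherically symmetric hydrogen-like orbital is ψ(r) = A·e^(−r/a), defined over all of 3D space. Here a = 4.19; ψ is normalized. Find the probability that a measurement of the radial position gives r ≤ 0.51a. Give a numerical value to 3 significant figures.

Integrate the radial probability density 4πr²|ψ|² over r ≤ 0.51a.
Normalization gives A² = 1/(π·a^3).
Substituting u = r/a, A², 4π and the length scale all cancel in the ratio: P = ∫_{0}^{0.51} u^2·e^(-2·u) du / ∫_{0}^{∞} u^2·e^(-2·u) du.
With ∫ u^2·e^(-2·u) du = -(2·u^2 + 2·u + 1)·e^(-2·u)/4 + C, the region integral is ≈ 0.021004 and the full one is 1/4.
Taking the ratio yields P = 0.08402.

P ≈ 0.0840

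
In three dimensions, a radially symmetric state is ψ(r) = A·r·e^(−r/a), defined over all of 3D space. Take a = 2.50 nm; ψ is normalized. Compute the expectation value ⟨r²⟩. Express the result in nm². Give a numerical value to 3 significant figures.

⟨r^2⟩ ≈ 46.9 nm^2

The expectation value is the |ψ|²-weighted average of r^2: ∫ r^2|ψ|² 4πr² dr.
Recall ∫₀^∞ r^m e^(−r/β) dr = m!·β^(m+1), evaluating both integrals, ⟨r²⟩ = 15·a^2/2.
Putting a = 2.50 gives 46.88.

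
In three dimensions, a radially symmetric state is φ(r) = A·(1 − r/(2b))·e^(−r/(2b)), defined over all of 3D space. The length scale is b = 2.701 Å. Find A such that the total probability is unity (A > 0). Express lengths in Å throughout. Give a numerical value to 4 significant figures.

We need A² ∫|f|² 4πr² dr = 1, taking the integral from 0 to ∞.
(Spherical symmetry: dV = 4πr² dr.)
Carrying out the integral gives A² · 8·π·b^3.
Hence A² = 1/[8·π·b^3].
Substituting b = 2.701 gives A² = 0.0020192, so A = 0.044936.

A ≈ 0.04494 Å^(-3/2)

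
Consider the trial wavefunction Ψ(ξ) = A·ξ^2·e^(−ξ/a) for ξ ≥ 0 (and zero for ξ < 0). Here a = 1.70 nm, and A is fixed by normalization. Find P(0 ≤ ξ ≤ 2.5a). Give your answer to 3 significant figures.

P ≈ 0.560

|Ψ|² is the probability density, so P = ∫_{0}^{2.5a} |Ψ|² dξ.
Since A² = 1/(3·a^5/4), this is the region integral divided by the full normalization integral.
In terms of u = ξ/a (A² and the length scale cancel between numerator and denominator), P = [∫_{0}^{2.5} u^4·e^(-2·u) du] / [∫_{0}^{∞} u^4·e^(-2·u) du].
With ∫ u^4·e^(-2·u) du = -(u^4/2 + u^3 + 3·u^2/2 + 3·u/2 + 3/4)·e^(-2·u) + C, the region integral is 3/4 - 1569·e^(-5)/32 and the full one is 3/4.
Evaluating gives P = 0.5595.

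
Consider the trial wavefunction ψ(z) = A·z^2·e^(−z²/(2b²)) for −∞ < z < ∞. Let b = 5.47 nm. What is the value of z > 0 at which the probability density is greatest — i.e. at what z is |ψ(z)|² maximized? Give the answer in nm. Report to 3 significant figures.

The maximum of |ψ(z)|² occurs where its derivative vanishes.
Solving yields z = √(2)·b.
With b = 5.47, the value of z > 0 at which the probability density is greatest is 7.736 nm.

z ≈ 7.74 nm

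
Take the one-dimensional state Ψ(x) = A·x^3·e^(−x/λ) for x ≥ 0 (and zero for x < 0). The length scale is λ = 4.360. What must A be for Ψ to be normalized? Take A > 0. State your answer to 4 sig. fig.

A ≈ 0.002436

We need A² ∫|f|² dx = 1, taking the integral from 0 to ∞.
The integral (without the A² prefactor) comes out to 45·λ^7/8.
So A² = (45·λ^7/8)^(−1).
With λ = 4.360: A² = 0.0000059357 and A = 0.0024363.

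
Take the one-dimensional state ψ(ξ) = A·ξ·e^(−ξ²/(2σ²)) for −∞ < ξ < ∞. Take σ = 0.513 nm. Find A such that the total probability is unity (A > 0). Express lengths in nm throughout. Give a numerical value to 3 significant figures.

We need A² ∫|f|² dξ = 1, taking the integral from −∞ to ∞.
Differentiating ∫e^(−αξ²) dξ = √(π/α) under α to get the higher moments, carrying out the integral gives A² · √(π)·σ^3/2.
Substituting σ = 0.513 gives A² = 8.358, so A = 2.891.

A ≈ 2.89 nm^(-3/2)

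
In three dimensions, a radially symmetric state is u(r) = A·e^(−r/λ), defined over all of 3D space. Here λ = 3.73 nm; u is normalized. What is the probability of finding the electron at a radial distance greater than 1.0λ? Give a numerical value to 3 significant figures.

P ≈ 0.677

Integrate the radial probability density 4πr²|u|² over r > 1.0λ.
Normalization gives A² = 1/(π·λ^3).
Substituting t = r/λ, A², 4π and the length scale all cancel in the ratio: P = ∫_{1.0}^{∞} t^2·e^(-2·t) dt / ∫_{0}^{∞} t^2·e^(-2·t) dt.
An antiderivative of t^2·e^(-2·t) is -(2·t^2 + 2·t + 1)·e^(-2·t)/4; evaluating from 1.0 to ∞ gives 5·e^(-2)/4, while the full integral is 1/4.
Taking the ratio yields P = 0.6767.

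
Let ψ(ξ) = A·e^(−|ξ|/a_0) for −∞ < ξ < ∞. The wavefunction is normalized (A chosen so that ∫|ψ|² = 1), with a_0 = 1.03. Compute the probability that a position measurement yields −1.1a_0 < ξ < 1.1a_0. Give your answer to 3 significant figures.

|ψ|² is the probability density, so P = ∫_{−1.1a_0}^{1.1a_0} |ψ|² dξ.
With A² fixed by ∫|ψ|² = 1, i.e. A² = (a_0)^(−1), substitute and integrate.
By symmetry take twice the ξ ≥ 0 contribution in numerator and denominator; the 2's cancel. Substituting u = ξ/a_0, A² and the length scale cancel in the ratio: P = ∫_{0}^{1.1} e^(-2·u) du / ∫_{0}^{∞} e^(-2·u) du.
Using ∫ e^(-2·u) du = -e^(-2·u)/2, the numerator is 1/2 - e^(-11/5)/2 and the denominator is 1/2.
This works out to P = 0.8892.

P ≈ 0.889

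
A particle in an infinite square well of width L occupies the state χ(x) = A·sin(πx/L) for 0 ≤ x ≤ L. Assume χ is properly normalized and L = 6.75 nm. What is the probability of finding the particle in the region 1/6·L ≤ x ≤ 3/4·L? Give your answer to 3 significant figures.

P ≈ 0.880

|χ|² is the probability density, so P = ∫_{1/6·L}^{3/4·L} |χ|² dx.
Since A² = 1/(L/2), this is the region integral divided by the full normalization integral.
In terms of u = x/L (A² and the length scale cancel between numerator and denominator), P = [∫_{1/6}^{3/4} sin(π·u)^2 du] / [∫_{0}^{1} sin(π·u)^2 du].
An antiderivative of sin(π·u)^2 is u/2 - sin(2·π·u)/(4·π); evaluating from 1/6 to 3/4 gives √(3)/(8·π) + 1/(4·π) + 7/24, while the full integral is 1/2.
Taking the ratio, P = (3·√(3) + 6 + 7·π)/(12·π).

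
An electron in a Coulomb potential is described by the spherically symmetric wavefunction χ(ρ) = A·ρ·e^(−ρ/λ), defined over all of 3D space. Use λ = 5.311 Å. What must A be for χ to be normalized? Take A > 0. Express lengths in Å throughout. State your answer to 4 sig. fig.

A ≈ 0.005011 Å^(-5/2)

We need A² ∫|f|² 4πρ² dρ = 1, taking the integral from 0 to ∞.
(Spherical symmetry: dV = 4πρ² dρ.)
Recall ∫₀^∞ ρ^m e^(−ρ/β) dρ = m!·β^(m+1), ∫|χ|² 4πρ² dρ = A²·(3·π·λ^5).
Plugging in λ = 5.311 yields A = 0.0050110.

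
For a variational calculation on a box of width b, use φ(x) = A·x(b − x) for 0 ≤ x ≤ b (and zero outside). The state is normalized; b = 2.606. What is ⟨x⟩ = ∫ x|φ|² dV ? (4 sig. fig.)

The expectation value is the |φ|²-weighted average of x: ∫ x|φ|² dx.
Evaluating both integrals, ⟨x⟩ = b/2.
With b = 2.606, ⟨x⟩ = 1.3030.

⟨x⟩ ≈ 1.303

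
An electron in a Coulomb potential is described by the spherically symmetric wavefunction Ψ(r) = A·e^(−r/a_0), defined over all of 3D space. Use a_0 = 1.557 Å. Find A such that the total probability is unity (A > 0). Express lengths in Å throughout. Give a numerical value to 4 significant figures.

A ≈ 0.2904 Å^(-3/2)

The normalization condition is ∫|Ψ|² 4πr² dr = 1 from 0 to ∞.
In 3D with spherical symmetry the volume element is 4πr² dr.
With Ψ = A·e^(−r/a_0), the integral evaluates to A²·[π·a_0^3].
Substituting a_0 = 1.557 gives A² = 0.084330, so A = 0.29040.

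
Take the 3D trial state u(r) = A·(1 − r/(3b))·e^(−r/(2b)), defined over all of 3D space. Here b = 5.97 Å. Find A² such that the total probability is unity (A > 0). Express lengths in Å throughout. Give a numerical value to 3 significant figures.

We need A² ∫|f|² 4πr² dr = 1, taking the integral from 0 to ∞.
In 3D with spherical symmetry the volume element is 4πr² dr.
With ∫₀^∞ r^4 e^(−αr) dr = 4!/α^5, the integral (without the A² prefactor) comes out to 8·π·b^3/3.
With b = 5.97: A² = 0.0005610 and A = 0.02369.

A^2 ≈ 0.000561 Å^(-3)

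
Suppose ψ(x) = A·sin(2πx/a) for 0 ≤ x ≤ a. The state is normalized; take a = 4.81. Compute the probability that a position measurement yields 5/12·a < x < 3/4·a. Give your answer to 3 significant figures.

P ≈ 0.264

The probability is P = ∫ |ψ|² dx over [5/12·a, 3/4·a].
Since A² = 1/(a/2), this is the region integral divided by the full normalization integral.
In terms of u = x/a (A² and the length scale cancel between numerator and denominator), P = [∫_{5/12}^{3/4} sin(2·π·u)^2 du] / [∫_{0}^{1} sin(2·π·u)^2 du].
Using ∫ sin(2·π·u)^2 du = u/2 - sin(4·π·u)/(8·π), the numerator is -√(3)/(16·π) + 1/6 and the denominator is 1/2.
The result is P = (-√(3)/8 + π/3)/π.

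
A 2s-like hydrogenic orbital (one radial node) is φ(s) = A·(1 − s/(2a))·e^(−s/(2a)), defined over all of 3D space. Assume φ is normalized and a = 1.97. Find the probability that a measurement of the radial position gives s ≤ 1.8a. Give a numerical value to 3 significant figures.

Integrate the radial probability density 4πs²|φ|² over s ≤ 1.8a.
A² is fixed by ∫₀^∞ 4πs²|φ|² ds = 1, i.e. A² = (8·π·a^3)^(−1).
In terms of u = s/a (A², 4π and the length scale all cancel between numerator and denominator), P = [∫_{0}^{1.8} u^2·(1 - u/2)^2·e^(-u) du] / [∫_{0}^{∞} u^2·(1 - u/2)^2·e^(-u) du].
An antiderivative of u^2·(1 - u/2)^2·e^(-u) is -(u^4/4 + u^2 + 2·u + 2)·e^(-u); evaluating from 0 to 1.8 gives ≈ 0.10495, while the full integral is 2.
This evaluates to P = 0.05247.

P ≈ 0.0525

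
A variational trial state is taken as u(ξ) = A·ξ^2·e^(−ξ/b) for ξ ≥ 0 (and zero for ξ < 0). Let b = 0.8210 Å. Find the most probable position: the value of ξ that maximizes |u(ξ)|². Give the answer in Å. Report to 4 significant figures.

ξ ≈ 1.642 Å

The maximum of |u(ξ)|² occurs where its derivative vanishes.
This gives ξ = 2·b.
With b = 0.8210, the most probable position is 1.6420 Å.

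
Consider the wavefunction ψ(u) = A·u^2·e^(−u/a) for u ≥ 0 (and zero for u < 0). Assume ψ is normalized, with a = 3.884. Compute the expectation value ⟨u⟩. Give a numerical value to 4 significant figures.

⟨u⟩ = ∫ u |ψ|² du over the full domain.
Recall ∫₀^∞ u^m e^(−u/β) du = m!·β^(m+1), evaluating both integrals, ⟨u⟩ = 5·a/2.
Putting a = 3.884 gives 9.7100.

⟨u⟩ ≈ 9.710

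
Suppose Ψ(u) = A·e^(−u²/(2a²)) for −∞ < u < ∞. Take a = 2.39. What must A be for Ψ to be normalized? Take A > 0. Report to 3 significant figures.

A ≈ 0.486

Normalization requires ∫|Ψ|² du = 1, integrated from −∞ to ∞.
Differentiating ∫e^(−αu²) du = √(π/α) under α to get the higher moments, carrying out the integral gives A² · √(π)·a.
Setting this equal to 1 gives A² = 1/(√(π)·a).
Substituting a = 2.39 gives A² = 0.2361, so A = 0.4859.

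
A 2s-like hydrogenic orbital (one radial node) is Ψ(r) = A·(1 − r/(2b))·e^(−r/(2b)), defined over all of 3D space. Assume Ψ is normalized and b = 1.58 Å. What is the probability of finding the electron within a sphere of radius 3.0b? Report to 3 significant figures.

With dV = 4πr²dr, the probability is ∫|Ψ|² dV over r ≤ 3.0b.
A² is fixed by ∫₀^∞ 4πr²|Ψ|² dr = 1, i.e. A² = (8·π·b^3)^(−1).
Substituting u = r/b, A², 4π and the length scale all cancel in the ratio: P = ∫_{0}^{3.0} u^2·(1 - u/2)^2·e^(-u) du / ∫_{0}^{∞} u^2·(1 - u/2)^2·e^(-u) du.
An antiderivative of u^2·(1 - u/2)^2·e^(-u) is -(u^4/4 + u^2 + 2·u + 2)·e^(-u); evaluating from 0 to 3.0 gives 2 - 149·e^(-3)/4, while the full integral is 2.
Taking the ratio yields P = 0.07272.

P ≈ 0.0727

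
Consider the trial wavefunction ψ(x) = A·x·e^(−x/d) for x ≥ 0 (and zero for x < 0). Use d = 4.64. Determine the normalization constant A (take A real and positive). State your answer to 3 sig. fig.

A ≈ 0.200

Normalization requires ∫|ψ|² dx = 1, integrated from 0 to ∞.
With ψ = A·x·e^(−x/d), the integral evaluates to A²·[d^3/4].
So A² = (d^3/4)^(−1).
Plugging in d = 4.64 yields A = 0.2001.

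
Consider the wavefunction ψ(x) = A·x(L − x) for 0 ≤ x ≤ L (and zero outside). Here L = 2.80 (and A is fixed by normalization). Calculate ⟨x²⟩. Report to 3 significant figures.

⟨x^2⟩ ≈ 2.24

By definition ⟨x²⟩ = ∫ x^2 |ψ(x)|² dx.
Expanding the polynomial and integrating term by term, the ratio of the moment integral to the normalization integral gives ⟨x²⟩ = 2·L^2/7.
Putting L = 2.80 gives 2.240.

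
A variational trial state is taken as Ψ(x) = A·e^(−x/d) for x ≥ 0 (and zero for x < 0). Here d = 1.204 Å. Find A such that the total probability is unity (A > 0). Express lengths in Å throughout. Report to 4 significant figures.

A ≈ 1.289 Å^(-1/2)

We need A² ∫|f|² dx = 1, taking the integral from 0 to ∞.
Recall ∫₀^∞ x^m e^(−x/β) dx = m!·β^(m+1), the integral (without the A² prefactor) comes out to d/2.
Hence A² = 1/[d/2].
Substituting d = 1.204 gives A² = 1.6611, so A = 1.2888.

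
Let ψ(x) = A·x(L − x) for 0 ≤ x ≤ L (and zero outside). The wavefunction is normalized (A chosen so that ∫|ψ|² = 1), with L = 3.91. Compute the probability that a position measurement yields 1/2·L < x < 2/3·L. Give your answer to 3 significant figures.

P ≈ 0.290

|ψ|² is the probability density, so P = ∫_{1/2·L}^{2/3·L} |ψ|² dx.
The normalization integral ∫|ψ|²dx over the whole domain equals L^5/30·A², and A² cancels in the ratio.
Let u = x/L; then A² and the length scale cancel, so P = ∫_{1/2}^{2/3} u^2·(1 - u)^2 du ÷ ∫_{0}^{1} u^2·(1 - u)^2 du.
With ∫ u^2·(1 - u)^2 du = u^3·(6·u^2 - 15·u + 10)/30 + C, the region integral is 47/4860 and the full one is 1/30.
The result is P = 47/162.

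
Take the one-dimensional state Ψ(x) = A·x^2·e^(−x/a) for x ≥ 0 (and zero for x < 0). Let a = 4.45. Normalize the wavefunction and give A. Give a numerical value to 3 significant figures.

Normalization requires ∫|Ψ|² dx = 1, integrated from 0 to ∞.
∫|Ψ|² dx = A²·(3·a^5/4).
Setting this equal to 1 gives A² = 1/(3·a^5/4).
Plugging in a = 4.45 yields A = 0.02764.

A ≈ 0.0276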